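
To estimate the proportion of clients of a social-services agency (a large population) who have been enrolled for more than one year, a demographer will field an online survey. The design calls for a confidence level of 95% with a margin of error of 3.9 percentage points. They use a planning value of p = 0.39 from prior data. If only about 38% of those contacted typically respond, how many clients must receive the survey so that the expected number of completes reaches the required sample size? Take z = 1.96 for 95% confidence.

Completed interviews needed: n₀ = 1.96² × 0.2379 / 0.039² ≈ 600.87 → 601.
At a 38% response rate, contacts needed = 601 / 0.38 ≈ 1581.58 → 1582.

1582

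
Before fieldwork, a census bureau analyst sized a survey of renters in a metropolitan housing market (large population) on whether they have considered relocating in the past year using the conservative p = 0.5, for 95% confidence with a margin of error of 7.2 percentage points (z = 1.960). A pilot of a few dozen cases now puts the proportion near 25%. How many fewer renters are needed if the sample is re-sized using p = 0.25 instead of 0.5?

47

Conservative (p = 0.5): n = 1.960² × 0.25 / 0.072² ≈ 185.26 → 186.
Using p = 0.25: p(1−p) = 0.1875, so n = 1.960² × 0.1875 / 0.072² ≈ 138.95 → 139.
Reduction: 186 − 139 = 47.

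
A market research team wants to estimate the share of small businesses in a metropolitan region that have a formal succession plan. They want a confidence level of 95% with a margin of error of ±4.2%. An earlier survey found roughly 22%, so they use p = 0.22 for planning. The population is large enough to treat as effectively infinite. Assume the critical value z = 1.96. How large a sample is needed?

374

With p = 0.22, p(1−p) = 0.1716.
n = z²·p(1−p)/E² = 1.96² × 0.1716 / 0.042² = 3.8416 × 0.1716 / 0.001764 ≈ 373.71.
Rounding up gives n = 374.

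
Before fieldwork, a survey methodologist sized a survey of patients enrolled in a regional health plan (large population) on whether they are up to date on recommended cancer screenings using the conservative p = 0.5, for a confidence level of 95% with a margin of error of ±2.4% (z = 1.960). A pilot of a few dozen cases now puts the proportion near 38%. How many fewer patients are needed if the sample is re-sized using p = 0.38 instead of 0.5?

96

Conservative (p = 0.5): n = 1.960² × 0.25 / 0.024² ≈ 1667.36 → 1668.
Using p = 0.38: p(1−p) = 0.2356, so n = 1.960² × 0.2356 / 0.024² ≈ 1571.32 → 1572.
Reduction: 1668 − 1572 = 96.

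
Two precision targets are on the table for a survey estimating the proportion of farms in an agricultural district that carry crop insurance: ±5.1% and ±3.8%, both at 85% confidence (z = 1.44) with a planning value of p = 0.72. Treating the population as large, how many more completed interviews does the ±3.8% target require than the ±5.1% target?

At ±5.1%: n = 1.44² × 0.2016 / 0.051² ≈ 160.72 → 161.
At ±3.8%: n = 1.44² × 0.2016 / 0.038² ≈ 289.50 → 290.
Additional respondents: 290 − 161 = 129.

129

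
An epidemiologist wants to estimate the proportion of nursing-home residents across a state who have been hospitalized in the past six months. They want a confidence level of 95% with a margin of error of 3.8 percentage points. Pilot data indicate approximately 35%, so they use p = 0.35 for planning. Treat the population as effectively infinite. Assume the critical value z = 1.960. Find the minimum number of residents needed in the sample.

With p = 0.35, p(1−p) = 0.2275.
n = z²·p(1−p)/E² = 1.960² × 0.2275 / 0.038² = 3.8416 × 0.2275 / 0.001444 ≈ 605.24.
Rounding up gives n = 606.

606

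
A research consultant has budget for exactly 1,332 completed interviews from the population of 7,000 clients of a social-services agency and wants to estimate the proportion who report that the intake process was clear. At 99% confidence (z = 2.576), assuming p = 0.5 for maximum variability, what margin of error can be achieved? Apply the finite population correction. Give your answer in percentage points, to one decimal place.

3.2

Finite-population factor: (N−n)/(N−1) = (7000−1332)/(7000−1) = 0.8098.
SE(p̂) = √[p(1−p)/n · (N−n)/(N−1)] = √[0.2500/1332 × 0.8098] = 0.01233.
E = z × SE = 2.576 × 0.01233 = 0.03176 ≈ 3.2 percentage points.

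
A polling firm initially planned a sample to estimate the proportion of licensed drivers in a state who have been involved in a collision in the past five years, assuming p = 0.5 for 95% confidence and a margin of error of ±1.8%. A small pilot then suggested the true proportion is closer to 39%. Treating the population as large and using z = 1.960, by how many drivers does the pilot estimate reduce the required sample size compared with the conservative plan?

144

Conservative (p = 0.5): n = 1.960² × 0.25 / 0.018² ≈ 2964.20 → 2965.
Using p = 0.39: p(1−p) = 0.2379, so n = 1.960² × 0.2379 / 0.018² ≈ 2820.73 → 2821.
Reduction: 2965 − 2821 = 144.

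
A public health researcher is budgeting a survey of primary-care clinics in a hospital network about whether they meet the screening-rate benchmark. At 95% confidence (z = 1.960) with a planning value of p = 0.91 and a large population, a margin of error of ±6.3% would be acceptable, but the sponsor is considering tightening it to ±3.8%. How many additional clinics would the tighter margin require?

138

At ±6.3%: n = 1.960² × 0.0819 / 0.063² ≈ 79.27 → 80.
At ±3.8%: n = 1.960² × 0.0819 / 0.038² ≈ 217.89 → 218.
Additional respondents: 218 − 80 = 138.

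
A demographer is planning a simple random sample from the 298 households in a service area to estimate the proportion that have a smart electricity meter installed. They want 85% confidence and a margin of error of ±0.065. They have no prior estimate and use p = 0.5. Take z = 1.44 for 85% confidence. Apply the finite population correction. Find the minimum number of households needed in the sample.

88

Unadjusted: n₀ = 1.44² × 0.50 × 0.50 / 0.065² ≈ 122.70, so n₀ = 123.
Finite population correction with N = 298: n = n₀ / (1 + (n₀−1)/N) = 123 / (1 + 122/298) = 123 / 1.4094 ≈ 87.27.
Rounding up, n = 88.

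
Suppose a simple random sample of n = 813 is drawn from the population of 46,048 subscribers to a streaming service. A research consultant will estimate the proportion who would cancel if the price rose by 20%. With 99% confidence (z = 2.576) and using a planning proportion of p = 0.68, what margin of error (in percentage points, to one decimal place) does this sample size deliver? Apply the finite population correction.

Finite-population factor: (N−n)/(N−1) = (46048−813)/(46048−1) = 0.9824.
SE(p̂) = √[p(1−p)/n · (N−n)/(N−1)] = √[0.2176/813 × 0.9824] = 0.01622.
E = z × SE = 2.576 × 0.01622 = 0.04177 ≈ 4.2 percentage points.

4.2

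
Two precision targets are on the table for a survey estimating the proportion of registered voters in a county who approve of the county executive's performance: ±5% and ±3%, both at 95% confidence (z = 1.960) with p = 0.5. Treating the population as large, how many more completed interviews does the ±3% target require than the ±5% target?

At ±5%: n = 1.960² × 0.2500 / 0.050² ≈ 384.16 → 385.
At ±3%: n = 1.960² × 0.2500 / 0.030² ≈ 1067.11 → 1068.
Additional respondents: 1068 − 385 = 683.

683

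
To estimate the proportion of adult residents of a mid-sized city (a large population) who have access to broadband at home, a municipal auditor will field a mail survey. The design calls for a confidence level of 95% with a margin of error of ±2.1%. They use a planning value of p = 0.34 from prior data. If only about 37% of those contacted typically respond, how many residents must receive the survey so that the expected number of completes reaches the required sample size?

For 95% confidence, z = 1.960.
Completed interviews needed: n₀ = 1.960² × 0.2244 / 0.021² ≈ 1954.77 → 1955.
At a 37% response rate, contacts needed = 1955 / 0.37 ≈ 5283.78 → 5284.

5284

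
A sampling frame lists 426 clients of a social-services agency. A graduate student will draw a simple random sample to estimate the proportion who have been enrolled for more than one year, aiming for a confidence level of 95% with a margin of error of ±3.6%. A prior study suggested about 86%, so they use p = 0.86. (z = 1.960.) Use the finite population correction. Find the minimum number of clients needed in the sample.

195

Unadjusted: n₀ = 1.960² × 0.86 × 0.14 / 0.036² ≈ 356.89, so n₀ = 357.
Finite population correction with N = 426: n = n₀ / (1 + (n₀−1)/N) = 357 / (1 + 356/426) = 357 / 1.8357 ≈ 194.48.
Rounding up, n = 195.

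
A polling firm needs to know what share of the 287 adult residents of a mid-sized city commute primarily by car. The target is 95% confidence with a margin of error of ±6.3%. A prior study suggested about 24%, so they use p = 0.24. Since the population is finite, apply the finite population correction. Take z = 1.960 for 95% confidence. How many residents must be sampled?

110

Unadjusted: n₀ = 1.960² × 0.24 × 0.76 / 0.063² ≈ 176.55, so n₀ = 177.
Finite population correction with N = 287: n = n₀ / (1 + (n₀−1)/N) = 177 / (1 + 176/287) = 177 / 1.6132 ≈ 109.72.
Rounding up, n = 110.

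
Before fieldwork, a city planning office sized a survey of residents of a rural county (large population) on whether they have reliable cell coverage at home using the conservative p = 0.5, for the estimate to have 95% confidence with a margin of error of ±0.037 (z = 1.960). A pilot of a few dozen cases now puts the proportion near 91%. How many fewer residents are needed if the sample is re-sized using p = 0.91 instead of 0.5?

Conservative (p = 0.5): n = 1.960² × 0.25 / 0.037² ≈ 701.53 → 702.
Using p = 0.91: p(1−p) = 0.0819, so n = 1.960² × 0.0819 / 0.037² ≈ 229.82 → 230.
Reduction: 702 − 230 = 472.

472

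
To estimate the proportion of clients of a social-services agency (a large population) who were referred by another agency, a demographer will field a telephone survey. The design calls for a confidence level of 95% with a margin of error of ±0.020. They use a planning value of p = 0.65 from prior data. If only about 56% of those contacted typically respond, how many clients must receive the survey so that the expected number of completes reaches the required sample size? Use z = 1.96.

Completed interviews needed: n₀ = 1.96² × 0.2275 / 0.020² ≈ 2184.91 → 2185.
At a 56% response rate, contacts needed = 2185 / 0.56 ≈ 3901.79 → 3902.

3902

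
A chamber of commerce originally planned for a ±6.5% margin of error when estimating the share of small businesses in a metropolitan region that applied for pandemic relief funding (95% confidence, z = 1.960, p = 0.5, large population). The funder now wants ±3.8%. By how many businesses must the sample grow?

438

At ±6.5%: n = 1.960² × 0.2500 / 0.065² ≈ 227.31 → 228.
At ±3.8%: n = 1.960² × 0.2500 / 0.038² ≈ 665.10 → 666.
Additional respondents: 666 − 228 = 438.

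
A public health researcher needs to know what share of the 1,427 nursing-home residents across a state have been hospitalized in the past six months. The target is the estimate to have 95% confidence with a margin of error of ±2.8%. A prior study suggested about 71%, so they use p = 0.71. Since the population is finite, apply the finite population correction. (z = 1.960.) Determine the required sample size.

Unadjusted: n₀ = 1.960² × 0.71 × 0.29 / 0.028² ≈ 1008.91, so n₀ = 1009.
Finite population correction with N = 1,427: n = n₀ / (1 + (n₀−1)/N) = 1009 / (1 + 1008/1427) = 1009 / 1.7064 ≈ 591.31.
Rounding up, n = 592.

592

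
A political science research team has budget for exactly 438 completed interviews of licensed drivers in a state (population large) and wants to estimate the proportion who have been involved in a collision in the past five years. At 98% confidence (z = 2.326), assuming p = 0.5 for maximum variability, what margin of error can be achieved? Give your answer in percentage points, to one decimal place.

SE(p̂) = √[p(1−p)/n] = √[0.2500/438] = 0.02389.
E = z × SE = 2.326 × 0.02389 = 0.05557, or 5.6 percentage points.

5.6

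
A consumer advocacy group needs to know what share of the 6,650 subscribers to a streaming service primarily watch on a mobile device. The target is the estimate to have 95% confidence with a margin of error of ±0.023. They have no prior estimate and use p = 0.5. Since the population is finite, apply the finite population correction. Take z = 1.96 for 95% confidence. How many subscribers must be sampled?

Unadjusted: n₀ = 1.96² × 0.50 × 0.50 / 0.023² ≈ 1815.50, so n₀ = 1816.
Finite population correction with N = 6,650: n = n₀ / (1 + (n₀−1)/N) = 1816 / (1 + 1815/6650) = 1816 / 1.2729 ≈ 1426.63.
Rounding up, n = 1427.

1427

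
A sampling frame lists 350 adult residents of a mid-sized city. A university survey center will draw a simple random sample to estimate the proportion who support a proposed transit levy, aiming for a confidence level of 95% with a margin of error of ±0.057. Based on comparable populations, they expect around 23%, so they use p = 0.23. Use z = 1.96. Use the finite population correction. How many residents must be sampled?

Unadjusted: n₀ = 1.96² × 0.23 × 0.77 / 0.057² ≈ 209.40, so n₀ = 210.
Finite population correction with N = 350: n = n₀ / (1 + (n₀−1)/N) = 210 / (1 + 209/350) = 210 / 1.5971 ≈ 131.48.
Rounding up, n = 132.

132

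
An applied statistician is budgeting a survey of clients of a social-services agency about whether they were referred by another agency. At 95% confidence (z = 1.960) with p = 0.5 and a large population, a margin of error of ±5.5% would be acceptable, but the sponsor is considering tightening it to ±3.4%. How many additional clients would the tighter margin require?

At ±5.5%: n = 1.960² × 0.2500 / 0.055² ≈ 317.49 → 318.
At ±3.4%: n = 1.960² × 0.2500 / 0.034² ≈ 830.80 → 831.
Additional respondents: 831 − 318 = 513.

513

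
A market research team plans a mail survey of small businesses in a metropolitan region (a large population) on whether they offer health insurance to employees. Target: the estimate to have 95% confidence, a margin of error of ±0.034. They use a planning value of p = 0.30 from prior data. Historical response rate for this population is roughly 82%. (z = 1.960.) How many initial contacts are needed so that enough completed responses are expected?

852

Completed interviews needed: n₀ = 1.960² × 0.2100 / 0.034² ≈ 697.87 → 698.
At an 82% response rate, contacts needed = 698 / 0.82 ≈ 851.22 → 852.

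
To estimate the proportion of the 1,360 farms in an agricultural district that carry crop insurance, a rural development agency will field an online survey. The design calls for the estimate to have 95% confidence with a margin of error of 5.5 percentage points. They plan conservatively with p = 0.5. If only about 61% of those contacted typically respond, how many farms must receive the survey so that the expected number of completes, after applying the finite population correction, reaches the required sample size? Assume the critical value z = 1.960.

Completed interviews needed (unadjusted): n₀ = 1.960² × 0.2500 / 0.055² ≈ 317.49 → 318.
FPC for N = 1,360: n = 318 / (1 + 317/1360) = 318 / 1.2331 ≈ 257.89 → 258.
At a 61% response rate, contacts needed = 258 / 0.61 ≈ 422.95 → 423.

423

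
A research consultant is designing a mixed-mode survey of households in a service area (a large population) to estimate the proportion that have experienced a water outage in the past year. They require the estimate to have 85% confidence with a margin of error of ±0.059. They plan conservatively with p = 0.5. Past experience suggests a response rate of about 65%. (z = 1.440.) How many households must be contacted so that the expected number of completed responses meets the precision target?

230

Completed interviews needed: n₀ = 1.440² × 0.2500 / 0.059² ≈ 148.92 → 149.
At a 65% response rate, contacts needed = 149 / 0.65 ≈ 229.23 → 230.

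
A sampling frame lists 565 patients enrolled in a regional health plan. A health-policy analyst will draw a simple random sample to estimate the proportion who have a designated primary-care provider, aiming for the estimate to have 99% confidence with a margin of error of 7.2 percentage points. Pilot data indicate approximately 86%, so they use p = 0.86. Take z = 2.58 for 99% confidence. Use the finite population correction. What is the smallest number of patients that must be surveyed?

Unadjusted: n₀ = 2.58² × 0.86 × 0.14 / 0.072² ≈ 154.60, so n₀ = 155.
Finite population correction with N = 565: n = n₀ / (1 + (n₀−1)/N) = 155 / (1 + 154/565) = 155 / 1.2726 ≈ 121.80.
Rounding up, n = 122.

122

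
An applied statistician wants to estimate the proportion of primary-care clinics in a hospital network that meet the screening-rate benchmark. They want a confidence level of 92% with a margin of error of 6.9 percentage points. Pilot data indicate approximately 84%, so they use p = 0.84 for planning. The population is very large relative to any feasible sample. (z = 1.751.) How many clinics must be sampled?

With p = 0.84, p(1−p) = 0.1344.
n = z²·p(1−p)/E² = 1.751² × 0.1344 / 0.069² = 3.0660 × 0.1344 / 0.004761 ≈ 86.55.
Rounding up gives n = 87.

87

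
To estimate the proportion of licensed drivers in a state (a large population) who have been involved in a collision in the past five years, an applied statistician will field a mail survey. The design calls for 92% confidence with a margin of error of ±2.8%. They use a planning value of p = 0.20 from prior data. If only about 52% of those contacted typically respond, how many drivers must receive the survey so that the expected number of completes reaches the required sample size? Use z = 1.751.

1204

Completed interviews needed: n₀ = 1.751² × 0.1600 / 0.028² ≈ 625.71 → 626.
At a 52% response rate, contacts needed = 626 / 0.52 ≈ 1203.85 → 1204.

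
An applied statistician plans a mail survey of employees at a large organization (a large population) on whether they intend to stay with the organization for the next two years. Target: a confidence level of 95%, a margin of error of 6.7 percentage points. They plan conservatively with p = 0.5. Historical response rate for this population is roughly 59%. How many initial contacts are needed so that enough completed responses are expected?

363

For 95% confidence, z = 1.960.
Completed interviews needed: n₀ = 1.960² × 0.2500 / 0.067² ≈ 213.95 → 214.
At a 59% response rate, contacts needed = 214 / 0.59 ≈ 362.71 → 363.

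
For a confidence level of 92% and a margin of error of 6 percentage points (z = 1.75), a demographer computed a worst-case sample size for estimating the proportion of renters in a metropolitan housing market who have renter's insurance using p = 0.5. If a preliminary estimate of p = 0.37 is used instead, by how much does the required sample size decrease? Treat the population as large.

14

Conservative (p = 0.5): n = 1.75² × 0.25 / 0.060² ≈ 212.67 → 213.
Using p = 0.37: p(1−p) = 0.2331, so n = 1.75² × 0.2331 / 0.060² ≈ 198.30 → 199.
Reduction: 213 − 199 = 14.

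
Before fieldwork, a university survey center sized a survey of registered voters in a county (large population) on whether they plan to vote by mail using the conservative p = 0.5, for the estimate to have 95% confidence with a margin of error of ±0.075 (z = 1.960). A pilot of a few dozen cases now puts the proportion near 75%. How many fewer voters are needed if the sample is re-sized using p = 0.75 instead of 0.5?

42

Conservative (p = 0.5): n = 1.960² × 0.25 / 0.075² ≈ 170.74 → 171.
Using p = 0.75: p(1−p) = 0.1875, so n = 1.960² × 0.1875 / 0.075² ≈ 128.05 → 129.
Reduction: 171 − 129 = 42.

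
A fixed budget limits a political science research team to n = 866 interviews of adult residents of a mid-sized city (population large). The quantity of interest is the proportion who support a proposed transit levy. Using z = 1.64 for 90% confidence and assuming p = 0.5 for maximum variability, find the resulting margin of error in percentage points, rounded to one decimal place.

2.8

SE(p̂) = √[p(1−p)/n] = √[0.2500/866] = 0.01699.
E = z × SE = 1.64 × 0.01699 = 0.02786, or 2.8 percentage points.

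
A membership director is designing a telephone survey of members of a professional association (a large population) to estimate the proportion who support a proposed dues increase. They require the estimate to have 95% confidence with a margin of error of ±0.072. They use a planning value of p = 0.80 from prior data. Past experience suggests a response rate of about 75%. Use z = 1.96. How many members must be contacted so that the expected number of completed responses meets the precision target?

159

Completed interviews needed: n₀ = 1.96² × 0.1600 / 0.072² ≈ 118.57 → 119.
At a 75% response rate, contacts needed = 119 / 0.75 ≈ 158.67 → 159.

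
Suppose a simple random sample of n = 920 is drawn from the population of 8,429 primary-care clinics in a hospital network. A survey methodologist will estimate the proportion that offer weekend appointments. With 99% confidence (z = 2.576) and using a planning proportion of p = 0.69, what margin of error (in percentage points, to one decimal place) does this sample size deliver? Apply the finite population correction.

3.7

Finite-population factor: (N−n)/(N−1) = (8429−920)/(8429−1) = 0.8910.
SE(p̂) = √[p(1−p)/n · (N−n)/(N−1)] = √[0.2139/920 × 0.8910] = 0.01439.
E = z × SE = 2.576 × 0.01439 = 0.03708 ≈ 3.7 percentage points.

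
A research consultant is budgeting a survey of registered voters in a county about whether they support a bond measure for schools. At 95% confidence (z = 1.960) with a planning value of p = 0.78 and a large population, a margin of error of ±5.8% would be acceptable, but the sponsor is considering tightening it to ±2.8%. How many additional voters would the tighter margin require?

At ±5.8%: n = 1.960² × 0.1716 / 0.058² ≈ 195.96 → 196.
At ±2.8%: n = 1.960² × 0.1716 / 0.028² ≈ 840.84 → 841.
Additional respondents: 841 − 196 = 645.

645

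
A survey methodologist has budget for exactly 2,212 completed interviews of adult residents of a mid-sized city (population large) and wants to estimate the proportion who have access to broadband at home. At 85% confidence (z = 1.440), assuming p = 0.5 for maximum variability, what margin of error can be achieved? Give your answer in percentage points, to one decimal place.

1.5

SE(p̂) = √[p(1−p)/n] = √[0.2500/2212] = 0.01063.
E = z × SE = 1.440 × 0.01063 = 0.01531, or 1.5 percentage points.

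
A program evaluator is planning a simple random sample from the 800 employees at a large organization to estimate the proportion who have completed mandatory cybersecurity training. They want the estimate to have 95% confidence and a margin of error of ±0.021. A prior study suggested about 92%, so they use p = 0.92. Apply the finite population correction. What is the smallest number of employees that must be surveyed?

For 95% confidence, z = 1.960.
Unadjusted: n₀ = 1.960² × 0.92 × 0.08 / 0.021² ≈ 641.14, so n₀ = 642.
Finite population correction with N = 800: n = n₀ / (1 + (n₀−1)/N) = 642 / (1 + 641/800) = 642 / 1.8013 ≈ 356.42.
Rounding up, n = 357.

357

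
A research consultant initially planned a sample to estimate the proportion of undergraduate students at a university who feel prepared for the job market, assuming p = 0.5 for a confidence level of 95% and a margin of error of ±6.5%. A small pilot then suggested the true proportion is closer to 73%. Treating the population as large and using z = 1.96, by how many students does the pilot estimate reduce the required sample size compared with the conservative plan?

Conservative (p = 0.5): n = 1.96² × 0.25 / 0.065² ≈ 227.31 → 228.
Using p = 0.73: p(1−p) = 0.1971, so n = 1.96² × 0.1971 / 0.065² ≈ 179.21 → 180.
Reduction: 228 − 180 = 48.

48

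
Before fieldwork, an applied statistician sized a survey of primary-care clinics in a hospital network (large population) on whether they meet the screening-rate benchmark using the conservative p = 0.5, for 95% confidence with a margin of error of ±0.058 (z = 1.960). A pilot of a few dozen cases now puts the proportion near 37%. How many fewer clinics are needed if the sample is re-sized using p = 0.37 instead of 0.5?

19

Conservative (p = 0.5): n = 1.960² × 0.25 / 0.058² ≈ 285.49 → 286.
Using p = 0.37: p(1−p) = 0.2331, so n = 1.960² × 0.2331 / 0.058² ≈ 266.19 → 267.
Reduction: 286 − 267 = 19.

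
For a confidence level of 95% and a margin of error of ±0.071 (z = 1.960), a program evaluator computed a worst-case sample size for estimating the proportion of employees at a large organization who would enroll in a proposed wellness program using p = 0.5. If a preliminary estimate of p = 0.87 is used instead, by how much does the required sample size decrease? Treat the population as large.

104

Conservative (p = 0.5): n = 1.960² × 0.25 / 0.071² ≈ 190.52 → 191.
Using p = 0.87: p(1−p) = 0.1131, so n = 1.960² × 0.1131 / 0.071² ≈ 86.19 → 87.
Reduction: 191 − 87 = 104.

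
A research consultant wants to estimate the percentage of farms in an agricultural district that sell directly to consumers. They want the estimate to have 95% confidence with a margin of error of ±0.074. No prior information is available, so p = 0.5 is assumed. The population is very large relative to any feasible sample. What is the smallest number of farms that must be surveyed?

For 95% confidence, z = 1.960.
With p = 0.5, p(1−p) = 0.25.
n = z²·p(1−p)/E² = 1.960² × 0.2500 / 0.074² = 3.8416 × 0.2500 / 0.005476 ≈ 175.38.
Rounding up gives n = 176.

176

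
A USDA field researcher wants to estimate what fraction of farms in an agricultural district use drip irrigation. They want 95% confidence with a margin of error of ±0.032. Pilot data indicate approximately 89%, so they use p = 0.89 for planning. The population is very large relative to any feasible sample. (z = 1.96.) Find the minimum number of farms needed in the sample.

With p = 0.89, p(1−p) = 0.0979.
n = z²·p(1−p)/E² = 1.96² × 0.0979 / 0.032² = 3.8416 × 0.0979 / 0.001024 ≈ 367.28.
Rounding up gives n = 368.

368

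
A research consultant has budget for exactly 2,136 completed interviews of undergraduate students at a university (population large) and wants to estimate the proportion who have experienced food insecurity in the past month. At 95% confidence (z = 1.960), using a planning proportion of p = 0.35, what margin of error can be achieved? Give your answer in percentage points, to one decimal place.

SE(p̂) = √[p(1−p)/n] = √[0.2275/2136] = 0.01032.
E = z × SE = 1.960 × 0.01032 = 0.02023, or 2.0 percentage points.

2.0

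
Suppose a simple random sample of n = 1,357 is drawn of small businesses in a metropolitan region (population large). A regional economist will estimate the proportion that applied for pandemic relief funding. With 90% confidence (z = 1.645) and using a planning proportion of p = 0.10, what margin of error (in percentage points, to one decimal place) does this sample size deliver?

1.3

SE(p̂) = √[p(1−p)/n] = √[0.0900/1357] = 0.00814.
E = z × SE = 1.645 × 0.00814 = 0.01340, or 1.3 percentage points.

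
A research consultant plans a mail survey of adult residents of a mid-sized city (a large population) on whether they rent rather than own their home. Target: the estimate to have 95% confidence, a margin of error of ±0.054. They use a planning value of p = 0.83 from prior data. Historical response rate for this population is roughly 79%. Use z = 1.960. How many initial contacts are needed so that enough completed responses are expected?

Completed interviews needed: n₀ = 1.960² × 0.1411 / 0.054² ≈ 185.89 → 186.
At a 79% response rate, contacts needed = 186 / 0.79 ≈ 235.44 → 236.

236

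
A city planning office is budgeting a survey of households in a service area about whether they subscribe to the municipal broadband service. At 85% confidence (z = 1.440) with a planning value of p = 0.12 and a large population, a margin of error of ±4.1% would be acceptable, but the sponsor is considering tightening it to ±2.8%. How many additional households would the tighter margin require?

At ±4.1%: n = 1.440² × 0.1056 / 0.041² ≈ 130.26 → 131.
At ±2.8%: n = 1.440² × 0.1056 / 0.028² ≈ 279.30 → 280.
Additional respondents: 280 − 131 = 149.

149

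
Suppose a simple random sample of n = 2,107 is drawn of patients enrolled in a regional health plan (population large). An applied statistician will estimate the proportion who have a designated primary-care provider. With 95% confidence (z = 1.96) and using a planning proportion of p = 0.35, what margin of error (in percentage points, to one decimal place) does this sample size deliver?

SE(p̂) = √[p(1−p)/n] = √[0.2275/2107] = 0.01039.
E = z × SE = 1.96 × 0.01039 = 0.02037, or 2.0 percentage points.

2.0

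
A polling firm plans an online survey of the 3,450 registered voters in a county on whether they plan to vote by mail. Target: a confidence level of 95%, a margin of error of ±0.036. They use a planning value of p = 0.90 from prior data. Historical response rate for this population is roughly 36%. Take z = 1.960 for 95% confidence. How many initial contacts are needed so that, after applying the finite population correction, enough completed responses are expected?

689

Completed interviews needed (unadjusted): n₀ = 1.960² × 0.0900 / 0.036² ≈ 266.78 → 267.
FPC for N = 3,450: n = 267 / (1 + 266/3450) = 267 / 1.0771 ≈ 247.89 → 248.
At a 36% response rate, contacts needed = 248 / 0.36 ≈ 688.89 → 689.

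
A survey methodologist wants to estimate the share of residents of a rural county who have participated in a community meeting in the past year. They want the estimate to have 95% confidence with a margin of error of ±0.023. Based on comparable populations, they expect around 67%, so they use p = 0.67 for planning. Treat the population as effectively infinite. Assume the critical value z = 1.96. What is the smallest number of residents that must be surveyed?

1606

With p = 0.67, p(1−p) = 0.2211.
n = z²·p(1−p)/E² = 1.96² × 0.2211 / 0.023² = 3.8416 × 0.2211 / 0.000529 ≈ 1605.63.
Rounding up gives n = 1606.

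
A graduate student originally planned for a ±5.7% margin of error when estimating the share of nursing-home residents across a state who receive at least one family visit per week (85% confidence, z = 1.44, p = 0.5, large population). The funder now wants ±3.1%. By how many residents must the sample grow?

380

At ±5.7%: n = 1.44² × 0.2500 / 0.057² ≈ 159.56 → 160.
At ±3.1%: n = 1.44² × 0.2500 / 0.031² ≈ 539.44 → 540.
Additional respondents: 540 − 160 = 380.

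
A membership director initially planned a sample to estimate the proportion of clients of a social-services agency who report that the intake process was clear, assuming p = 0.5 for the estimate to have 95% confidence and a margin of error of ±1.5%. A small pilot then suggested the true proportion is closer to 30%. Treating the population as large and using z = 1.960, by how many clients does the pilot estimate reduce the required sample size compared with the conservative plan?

683

Conservative (p = 0.5): n = 1.960² × 0.25 / 0.015² ≈ 4268.44 → 4269.
Using p = 0.30: p(1−p) = 0.2100, so n = 1.960² × 0.2100 / 0.015² ≈ 3585.49 → 3586.
Reduction: 4269 − 3586 = 683.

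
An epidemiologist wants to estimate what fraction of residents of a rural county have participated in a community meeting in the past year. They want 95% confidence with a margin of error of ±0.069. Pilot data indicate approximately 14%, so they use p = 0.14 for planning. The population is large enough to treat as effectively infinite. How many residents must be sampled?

For 95% confidence, z = 1.96.
With p = 0.14, p(1−p) = 0.1204.
n = z²·p(1−p)/E² = 1.96² × 0.1204 / 0.069² = 3.8416 × 0.1204 / 0.004761 ≈ 97.15.
Rounding up gives n = 98.

98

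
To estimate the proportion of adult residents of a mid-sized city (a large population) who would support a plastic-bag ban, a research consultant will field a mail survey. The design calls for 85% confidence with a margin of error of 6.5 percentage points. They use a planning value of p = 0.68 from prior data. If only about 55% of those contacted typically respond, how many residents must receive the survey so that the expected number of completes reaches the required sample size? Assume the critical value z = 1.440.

Completed interviews needed: n₀ = 1.440² × 0.2176 / 0.065² ≈ 106.80 → 107.
At a 55% response rate, contacts needed = 107 / 0.55 ≈ 194.55 → 195.

195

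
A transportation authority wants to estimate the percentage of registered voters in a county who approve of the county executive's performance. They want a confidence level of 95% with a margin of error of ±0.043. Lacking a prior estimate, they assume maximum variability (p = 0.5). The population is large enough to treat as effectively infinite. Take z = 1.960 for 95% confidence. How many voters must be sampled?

520

With p = 0.5, p(1−p) = 0.25.
n = z²·p(1−p)/E² = 1.960² × 0.2500 / 0.043² = 3.8416 × 0.2500 / 0.001849 ≈ 519.42.
Rounding up gives n = 520.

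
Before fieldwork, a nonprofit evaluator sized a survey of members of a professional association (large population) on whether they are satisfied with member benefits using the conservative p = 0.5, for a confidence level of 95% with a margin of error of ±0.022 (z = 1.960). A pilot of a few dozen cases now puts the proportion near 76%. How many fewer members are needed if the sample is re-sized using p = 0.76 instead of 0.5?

Conservative (p = 0.5): n = 1.960² × 0.25 / 0.022² ≈ 1984.30 → 1985.
Using p = 0.76: p(1−p) = 0.1824, so n = 1.960² × 0.1824 / 0.022² ≈ 1447.74 → 1448.
Reduction: 1985 − 1448 = 537.

537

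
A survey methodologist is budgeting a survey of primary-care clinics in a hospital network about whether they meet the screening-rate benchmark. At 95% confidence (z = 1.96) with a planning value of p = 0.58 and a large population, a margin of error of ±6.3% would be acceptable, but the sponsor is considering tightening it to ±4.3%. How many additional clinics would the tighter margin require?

At ±6.3%: n = 1.96² × 0.2436 / 0.063² ≈ 235.78 → 236.
At ±4.3%: n = 1.96² × 0.2436 / 0.043² ≈ 506.12 → 507.
Additional respondents: 507 − 236 = 271.

271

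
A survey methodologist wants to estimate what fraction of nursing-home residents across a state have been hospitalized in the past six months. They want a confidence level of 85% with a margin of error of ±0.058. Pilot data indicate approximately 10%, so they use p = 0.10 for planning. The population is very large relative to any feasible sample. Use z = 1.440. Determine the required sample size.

56

With p = 0.10, p(1−p) = 0.0900.
n = z²·p(1−p)/E² = 1.440² × 0.0900 / 0.058² = 2.0736 × 0.0900 / 0.003364 ≈ 55.48.
Rounding up gives n = 56.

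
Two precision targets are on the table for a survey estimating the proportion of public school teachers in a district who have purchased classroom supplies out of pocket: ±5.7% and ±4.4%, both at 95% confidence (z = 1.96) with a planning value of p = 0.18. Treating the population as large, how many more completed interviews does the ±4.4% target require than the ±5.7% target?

118

At ±5.7%: n = 1.96² × 0.1476 / 0.057² ≈ 174.52 → 175.
At ±4.4%: n = 1.96² × 0.1476 / 0.044² ≈ 292.88 → 293.
Additional respondents: 293 − 175 = 118.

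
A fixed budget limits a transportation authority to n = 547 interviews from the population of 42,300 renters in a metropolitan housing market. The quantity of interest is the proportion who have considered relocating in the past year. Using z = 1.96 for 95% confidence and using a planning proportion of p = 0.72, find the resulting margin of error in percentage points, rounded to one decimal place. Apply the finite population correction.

3.7

Finite-population factor: (N−n)/(N−1) = (42300−547)/(42300−1) = 0.9871.
SE(p̂) = √[p(1−p)/n · (N−n)/(N−1)] = √[0.2016/547 × 0.9871] = 0.01907.
E = z × SE = 1.96 × 0.01907 = 0.03738 ≈ 3.7 percentage points.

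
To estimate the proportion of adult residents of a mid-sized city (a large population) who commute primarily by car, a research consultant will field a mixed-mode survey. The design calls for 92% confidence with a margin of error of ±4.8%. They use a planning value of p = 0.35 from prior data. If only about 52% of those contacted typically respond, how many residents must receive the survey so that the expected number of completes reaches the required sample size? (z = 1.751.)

Completed interviews needed: n₀ = 1.751² × 0.2275 / 0.048² ≈ 302.74 → 303.
At a 52% response rate, contacts needed = 303 / 0.52 ≈ 582.69 → 583.

583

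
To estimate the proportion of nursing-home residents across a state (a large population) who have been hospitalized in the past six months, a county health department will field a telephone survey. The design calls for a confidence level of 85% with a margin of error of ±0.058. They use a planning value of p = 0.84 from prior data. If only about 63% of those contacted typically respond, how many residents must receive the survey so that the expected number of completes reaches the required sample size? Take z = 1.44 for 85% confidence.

132

Completed interviews needed: n₀ = 1.44² × 0.1344 / 0.058² ≈ 82.85 → 83.
At a 63% response rate, contacts needed = 83 / 0.63 ≈ 131.75 → 132.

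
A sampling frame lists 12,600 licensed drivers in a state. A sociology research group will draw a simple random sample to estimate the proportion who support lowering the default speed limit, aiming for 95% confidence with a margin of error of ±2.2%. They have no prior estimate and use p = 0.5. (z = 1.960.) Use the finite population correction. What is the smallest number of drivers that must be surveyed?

Unadjusted: n₀ = 1.960² × 0.50 × 0.50 / 0.022² ≈ 1984.30, so n₀ = 1985.
Finite population correction with N = 12,600: n = n₀ / (1 + (n₀−1)/N) = 1985 / (1 + 1984/12600) = 1985 / 1.1575 ≈ 1714.96.
Rounding up, n = 1715.

1715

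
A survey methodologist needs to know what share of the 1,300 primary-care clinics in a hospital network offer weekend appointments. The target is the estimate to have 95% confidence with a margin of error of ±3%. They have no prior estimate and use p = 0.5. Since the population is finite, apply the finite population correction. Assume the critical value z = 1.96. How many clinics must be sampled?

587

Unadjusted: n₀ = 1.96² × 0.50 × 0.50 / 0.030² ≈ 1067.11, so n₀ = 1068.
Finite population correction with N = 1,300: n = n₀ / (1 + (n₀−1)/N) = 1068 / (1 + 1067/1300) = 1068 / 1.8208 ≈ 586.57.
Rounding up, n = 587.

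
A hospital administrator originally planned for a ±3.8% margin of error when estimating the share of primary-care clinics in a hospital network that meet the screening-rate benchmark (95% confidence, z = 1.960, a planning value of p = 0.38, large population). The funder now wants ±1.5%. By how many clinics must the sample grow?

3396

At ±3.8%: n = 1.960² × 0.2356 / 0.038² ≈ 626.79 → 627.
At ±1.5%: n = 1.960² × 0.2356 / 0.015² ≈ 4022.58 → 4023.
Additional respondents: 4023 − 627 = 3396.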